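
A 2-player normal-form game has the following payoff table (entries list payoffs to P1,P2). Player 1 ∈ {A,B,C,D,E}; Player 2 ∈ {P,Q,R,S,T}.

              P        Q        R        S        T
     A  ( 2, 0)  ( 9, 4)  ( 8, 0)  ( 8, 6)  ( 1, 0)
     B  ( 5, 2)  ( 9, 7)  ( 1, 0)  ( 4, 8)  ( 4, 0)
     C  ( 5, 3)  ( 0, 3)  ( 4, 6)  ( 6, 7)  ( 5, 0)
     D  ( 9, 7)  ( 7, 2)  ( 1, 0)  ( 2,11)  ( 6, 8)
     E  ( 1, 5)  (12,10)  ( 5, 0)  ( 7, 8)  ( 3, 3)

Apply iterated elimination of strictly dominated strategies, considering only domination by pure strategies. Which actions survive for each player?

Survivors P1:{A,E} P2:{Q,S}

P2 drop P (S beats it: A:6>0 B:8>2 C:7>3 D:11>7 E:8>5)
P2 drop R (S beats it: A:6>0 B:8>0 C:7>6 D:11>0 E:8>0)
P2 drop T (S beats it: A:6>0 B:8>0 C:7>0 D:11>8 E:8>3)
P1 drop B (E beats it: Q:12>9 S:7>4)
P1 drop C (A beats it: Q:9>0 S:8>6)
P1 drop D (A beats it: Q:9>7 S:8>2)
P1→{A,E} P2→{Q,S}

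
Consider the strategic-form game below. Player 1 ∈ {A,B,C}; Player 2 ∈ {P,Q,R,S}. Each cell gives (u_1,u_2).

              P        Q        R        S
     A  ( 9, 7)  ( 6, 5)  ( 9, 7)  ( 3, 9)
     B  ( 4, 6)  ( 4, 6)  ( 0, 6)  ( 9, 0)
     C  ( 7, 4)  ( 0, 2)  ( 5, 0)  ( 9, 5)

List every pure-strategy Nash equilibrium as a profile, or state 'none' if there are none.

(A,P): not NE [P2→S gives 9>7]
(A,Q): not NE [P2→S gives 9>5]
(A,R): not NE [P2→S gives 9>7]
(A,S): not NE [P1→C gives 9>3]
(B,P): not NE [P1→A gives 9>4]
(B,Q): not NE [P1→A gives 6>4]
(B,R): not NE [P1→A gives 9>0]
(B,S): not NE [P2→R gives 6>0]
(C,P): not NE [P1→A gives 9>7; P2→S gives 5>4]
(C,Q): not NE [P1→A gives 6>0; P2→S gives 5>2]
(C,R): not NE [P1→A gives 9>5; P2→S gives 5>0]
(C,S): NE

PSNE = {(C,S)}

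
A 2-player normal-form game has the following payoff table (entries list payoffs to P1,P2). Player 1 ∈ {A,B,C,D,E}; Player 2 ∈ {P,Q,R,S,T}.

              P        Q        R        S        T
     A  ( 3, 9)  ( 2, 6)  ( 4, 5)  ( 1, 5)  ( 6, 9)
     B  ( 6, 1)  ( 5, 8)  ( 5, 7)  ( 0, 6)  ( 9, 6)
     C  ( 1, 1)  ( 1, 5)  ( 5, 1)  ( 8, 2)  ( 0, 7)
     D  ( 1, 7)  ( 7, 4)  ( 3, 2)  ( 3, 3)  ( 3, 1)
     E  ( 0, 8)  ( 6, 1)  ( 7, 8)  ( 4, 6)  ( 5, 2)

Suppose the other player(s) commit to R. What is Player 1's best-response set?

BR_1 = {E}

u_1(A vs R) = 4
u_1(B vs R) = 5
u_1(C vs R) = 5
u_1(D vs R) = 3
u_1(E vs R) = 7
max payoff 7 at {E}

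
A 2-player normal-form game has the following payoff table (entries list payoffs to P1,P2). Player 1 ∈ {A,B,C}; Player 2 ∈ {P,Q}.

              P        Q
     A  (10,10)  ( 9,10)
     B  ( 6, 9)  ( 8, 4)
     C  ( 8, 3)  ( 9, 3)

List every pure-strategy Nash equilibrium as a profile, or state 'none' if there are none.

(A,P): NE
(A,Q): NE
(B,P): not NE [P1→A gives 10>6]
(B,Q): not NE [P1→C gives 9>8; P2→P gives 9>4]
(C,P): not NE [P1→A gives 10>8]
(C,Q): NE

PSNE = {(A,P), (A,Q), (C,Q)}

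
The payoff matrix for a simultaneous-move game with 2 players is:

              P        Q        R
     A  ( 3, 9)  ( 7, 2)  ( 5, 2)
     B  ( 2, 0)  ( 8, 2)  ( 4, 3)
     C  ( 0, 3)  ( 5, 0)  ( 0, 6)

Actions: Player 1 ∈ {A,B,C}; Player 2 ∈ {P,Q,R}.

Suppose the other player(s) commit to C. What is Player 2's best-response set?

P2 best: {R}

u_2(P vs C) = 3
u_2(Q vs C) = 0
u_2(R vs C) = 6
max payoff 6 at {R}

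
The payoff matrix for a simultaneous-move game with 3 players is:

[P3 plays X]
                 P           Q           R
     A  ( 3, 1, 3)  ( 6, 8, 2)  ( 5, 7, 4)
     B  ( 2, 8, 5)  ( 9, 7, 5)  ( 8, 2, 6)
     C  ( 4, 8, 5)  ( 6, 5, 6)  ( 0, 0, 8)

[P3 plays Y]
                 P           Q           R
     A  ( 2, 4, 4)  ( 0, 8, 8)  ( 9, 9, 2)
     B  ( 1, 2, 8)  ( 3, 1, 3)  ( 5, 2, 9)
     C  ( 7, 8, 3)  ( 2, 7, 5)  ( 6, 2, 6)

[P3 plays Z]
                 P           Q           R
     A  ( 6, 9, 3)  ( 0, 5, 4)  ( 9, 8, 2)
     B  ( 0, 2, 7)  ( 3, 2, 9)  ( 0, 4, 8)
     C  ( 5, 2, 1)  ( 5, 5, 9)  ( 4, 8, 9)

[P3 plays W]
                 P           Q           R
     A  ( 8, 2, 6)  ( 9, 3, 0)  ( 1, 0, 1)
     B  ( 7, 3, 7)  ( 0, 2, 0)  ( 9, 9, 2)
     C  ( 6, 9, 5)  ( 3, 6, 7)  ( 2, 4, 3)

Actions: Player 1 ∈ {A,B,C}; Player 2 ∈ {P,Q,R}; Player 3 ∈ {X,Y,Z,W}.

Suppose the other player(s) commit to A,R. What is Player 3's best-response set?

u_3(X vs A,R) = 4
u_3(Y vs A,R) = 2
u_3(Z vs A,R) = 2
u_3(W vs A,R) = 1
max payoff 4 at {X}

P3 best: {X}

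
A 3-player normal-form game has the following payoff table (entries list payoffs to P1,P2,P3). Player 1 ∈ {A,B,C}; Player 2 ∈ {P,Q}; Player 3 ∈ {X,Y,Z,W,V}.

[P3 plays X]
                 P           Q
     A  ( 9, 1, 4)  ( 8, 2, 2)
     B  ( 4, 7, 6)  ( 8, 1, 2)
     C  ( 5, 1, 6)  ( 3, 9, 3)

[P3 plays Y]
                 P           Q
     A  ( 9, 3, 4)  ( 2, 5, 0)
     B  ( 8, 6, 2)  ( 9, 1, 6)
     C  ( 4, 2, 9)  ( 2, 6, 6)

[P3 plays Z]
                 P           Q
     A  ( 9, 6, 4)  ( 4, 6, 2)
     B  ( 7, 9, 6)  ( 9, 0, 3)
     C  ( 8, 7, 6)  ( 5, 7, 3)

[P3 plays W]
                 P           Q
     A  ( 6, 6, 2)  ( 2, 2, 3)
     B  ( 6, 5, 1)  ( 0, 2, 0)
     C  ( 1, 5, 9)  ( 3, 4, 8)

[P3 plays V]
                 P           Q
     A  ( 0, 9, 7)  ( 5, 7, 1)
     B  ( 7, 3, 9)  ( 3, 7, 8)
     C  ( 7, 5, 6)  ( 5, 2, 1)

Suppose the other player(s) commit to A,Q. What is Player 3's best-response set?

P3 best: {W}

u_3(X vs A,Q) = 2
u_3(Y vs A,Q) = 0
u_3(Z vs A,Q) = 2
u_3(W vs A,Q) = 3
u_3(V vs A,Q) = 1
max payoff 3 at {W}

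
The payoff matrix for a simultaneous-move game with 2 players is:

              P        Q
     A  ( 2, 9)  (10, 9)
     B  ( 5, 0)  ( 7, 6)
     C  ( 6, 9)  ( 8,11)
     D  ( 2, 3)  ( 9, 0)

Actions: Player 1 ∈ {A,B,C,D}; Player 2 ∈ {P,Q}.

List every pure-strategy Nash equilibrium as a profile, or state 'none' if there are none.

PSNE = {(A,Q)}

(A,P): not NE [P1→C gives 6>2]
(A,Q): NE
(B,P): not NE [P1→C gives 6>5; P2→Q gives 6>0]
(B,Q): not NE [P1→A gives 10>7]
(C,P): not NE [P2→Q gives 11>9]
(C,Q): not NE [P1→A gives 10>8]
(D,P): not NE [P1→C gives 6>2]
(D,Q): not NE [P1→A gives 10>9; P2→P gives 3>0]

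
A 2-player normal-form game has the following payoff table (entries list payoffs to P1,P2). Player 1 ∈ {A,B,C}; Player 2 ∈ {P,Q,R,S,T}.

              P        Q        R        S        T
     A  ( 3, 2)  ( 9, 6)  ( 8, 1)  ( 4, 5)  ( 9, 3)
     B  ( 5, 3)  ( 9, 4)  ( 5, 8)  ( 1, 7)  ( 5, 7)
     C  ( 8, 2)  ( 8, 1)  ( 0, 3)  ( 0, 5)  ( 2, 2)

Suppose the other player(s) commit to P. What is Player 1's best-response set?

P1 best: {C}

u_1(A vs P) = 3
u_1(B vs P) = 5
u_1(C vs P) = 8
max payoff 8 at {C}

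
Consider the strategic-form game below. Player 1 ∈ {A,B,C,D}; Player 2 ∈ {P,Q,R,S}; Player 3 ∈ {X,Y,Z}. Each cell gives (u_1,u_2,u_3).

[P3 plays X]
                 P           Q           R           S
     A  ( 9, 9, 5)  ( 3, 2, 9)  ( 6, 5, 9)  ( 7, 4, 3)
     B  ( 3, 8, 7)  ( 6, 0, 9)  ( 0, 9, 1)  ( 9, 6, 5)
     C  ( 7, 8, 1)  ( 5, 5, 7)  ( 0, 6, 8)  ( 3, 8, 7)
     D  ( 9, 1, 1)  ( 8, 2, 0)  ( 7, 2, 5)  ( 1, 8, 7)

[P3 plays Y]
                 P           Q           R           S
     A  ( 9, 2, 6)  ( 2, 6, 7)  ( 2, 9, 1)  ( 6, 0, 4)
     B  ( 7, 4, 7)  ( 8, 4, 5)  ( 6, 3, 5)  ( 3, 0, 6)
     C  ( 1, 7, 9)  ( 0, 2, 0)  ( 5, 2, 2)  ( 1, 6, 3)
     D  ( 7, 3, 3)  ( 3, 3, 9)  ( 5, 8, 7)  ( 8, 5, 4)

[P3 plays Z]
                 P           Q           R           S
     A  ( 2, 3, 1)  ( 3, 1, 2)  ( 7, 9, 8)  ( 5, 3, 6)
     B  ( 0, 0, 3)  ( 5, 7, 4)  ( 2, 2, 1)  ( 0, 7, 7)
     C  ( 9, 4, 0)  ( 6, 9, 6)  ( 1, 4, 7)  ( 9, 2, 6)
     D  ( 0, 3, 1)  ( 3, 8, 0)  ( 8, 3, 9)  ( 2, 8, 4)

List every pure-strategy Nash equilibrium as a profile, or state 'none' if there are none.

(A,P,X): not NE [P3→Y gives 6>5]
(A,P,Y): not NE [P2→R gives 9>2]
(A,P,Z): not NE [P1→C gives 9>2; P2→R gives 9>3; P3→Y gives 6>1]
(A,Q,X): not NE [P1→D gives 8>3; P2→P gives 9>2]
(A,Q,Y): not NE [P1→B gives 8>2; P2→R gives 9>6; P3→X gives 9>7]
(A,Q,Z): not NE [P1→C gives 6>3; P2→R gives 9>1; P3→X gives 9>2]
(A,R,X): not NE [P1→D gives 7>6; P2→P gives 9>5]
(A,R,Y): not NE [P1→B gives 6>2; P3→X gives 9>1]
(A,R,Z): not NE [P1→D gives 8>7; P3→X gives 9>8]
(A,S,X): not NE [P1→B gives 9>7; P2→P gives 9>4; P3→Z gives 6>3]
(A,S,Y): not NE [P1→D gives 8>6; P2→R gives 9>0; P3→Z gives 6>4]
(A,S,Z): not NE [P1→C gives 9>5; P2→R gives 9>3]
(B,P,X): not NE [P1→D gives 9>3; P2→R gives 9>8]
(B,P,Y): not NE [P1→A gives 9>7]
(B,P,Z): not NE [P1→C gives 9>0; P2→S gives 7>0; P3→Y gives 7>3]
(B,Q,X): not NE [P1→D gives 8>6; P2→R gives 9>0]
(B,Q,Y): not NE [P3→X gives 9>5]
(B,Q,Z): not NE [P1→C gives 6>5; P3→X gives 9>4]
(B,R,X): not NE [P1→D gives 7>0; P3→Y gives 5>1]
(B,R,Y): not NE [P2→Q gives 4>3]
(B,R,Z): not NE [P1→D gives 8>2; P2→S gives 7>2; P3→Y gives 5>1]
(B,S,X): not NE [P2→R gives 9>6; P3→Z gives 7>5]
(B,S,Y): not NE [P1→D gives 8>3; P2→Q gives 4>0; P3→Z gives 7>6]
(B,S,Z): not NE [P1→C gives 9>0]
(C,P,X): not NE [P1→D gives 9>7; P3→Y gives 9>1]
(C,P,Y): not NE [P1→A gives 9>1]
(C,P,Z): not NE [P2→Q gives 9>4; P3→Y gives 9>0]
(C,Q,X): not NE [P1→D gives 8>5; P2→S gives 8>5]
(C,Q,Y): not NE [P1→B gives 8>0; P2→P gives 7>2; P3→X gives 7>0]
(C,Q,Z): not NE [P3→X gives 7>6]
(C,R,X): not NE [P1→D gives 7>0; P2→S gives 8>6]
(C,R,Y): not NE [P1→B gives 6>5; P2→P gives 7>2; P3→X gives 8>2]
(C,R,Z): not NE [P1→D gives 8>1; P2→Q gives 9>4; P3→X gives 8>7]
(C,S,X): not NE [P1→B gives 9>3]
(C,S,Y): not NE [P1→D gives 8>1; P2→P gives 7>6; P3→X gives 7>3]
(C,S,Z): not NE [P2→Q gives 9>2; P3→X gives 7>6]
(D,P,X): not NE [P2→S gives 8>1; P3→Y gives 3>1]
(D,P,Y): not NE [P1→A gives 9>7; P2→R gives 8>3]
(D,P,Z): not NE [P1→C gives 9>0; P2→S gives 8>3; P3→Y gives 3>1]
(D,Q,X): not NE [P2→S gives 8>2; P3→Y gives 9>0]
(D,Q,Y): not NE [P1→B gives 8>3; P2→R gives 8>3]
(D,Q,Z): not NE [P1→C gives 6>3; P3→Y gives 9>0]
(D,R,X): not NE [P2→S gives 8>2; P3→Z gives 9>5]
(D,R,Y): not NE [P1→B gives 6>5; P3→Z gives 9>7]
(D,R,Z): not NE [P2→S gives 8>3]
(D,S,X): not NE [P1→B gives 9>1]
(D,S,Y): not NE [P2→R gives 8>5; P3→X gives 7>4]
(D,S,Z): not NE [P1→C gives 9>2; P3→X gives 7>4]

Equilibria: none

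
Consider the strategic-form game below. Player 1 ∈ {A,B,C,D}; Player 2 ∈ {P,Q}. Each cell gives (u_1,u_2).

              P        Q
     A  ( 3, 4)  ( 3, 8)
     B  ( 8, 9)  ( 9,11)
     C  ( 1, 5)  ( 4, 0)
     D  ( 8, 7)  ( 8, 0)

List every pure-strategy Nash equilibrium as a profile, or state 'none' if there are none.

(A,P): not NE [P1→D gives 8>3; P2→Q gives 8>4]
(A,Q): not NE [P1→B gives 9>3]
(B,P): not NE [P2→Q gives 11>9]
(B,Q): NE
(C,P): not NE [P1→D gives 8>1]
(C,Q): not NE [P1→B gives 9>4; P2→P gives 5>0]
(D,P): NE
(D,Q): not NE [P1→B gives 9>8; P2→P gives 7>0]

PSNE = {(B,Q), (D,P)}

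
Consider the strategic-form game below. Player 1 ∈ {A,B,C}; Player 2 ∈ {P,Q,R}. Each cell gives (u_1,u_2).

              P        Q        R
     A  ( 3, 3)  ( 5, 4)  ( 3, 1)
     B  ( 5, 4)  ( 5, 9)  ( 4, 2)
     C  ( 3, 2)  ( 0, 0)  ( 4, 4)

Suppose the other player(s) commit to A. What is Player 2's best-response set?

BR_2 = {Q}

u_2(P vs A) = 3
u_2(Q vs A) = 4
u_2(R vs A) = 1
max payoff 4 at {Q}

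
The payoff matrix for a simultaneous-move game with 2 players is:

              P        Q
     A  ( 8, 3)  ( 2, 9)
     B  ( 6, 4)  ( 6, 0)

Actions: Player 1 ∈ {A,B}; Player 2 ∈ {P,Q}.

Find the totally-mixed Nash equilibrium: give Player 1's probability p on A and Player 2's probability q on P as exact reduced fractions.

p=2/5, q=2/3

P1 indiff ⇒ q·8+(1-q)·2 = q·6+(1-q)·6 ⇒ q(2) = (1-q)(4) ⇒ q = 2/3
P2 indiff ⇒ p·3+(1-p)·4 = p·9+(1-p)·0 ⇒ p(-6) = (1-p)(-4) ⇒ p = 2/5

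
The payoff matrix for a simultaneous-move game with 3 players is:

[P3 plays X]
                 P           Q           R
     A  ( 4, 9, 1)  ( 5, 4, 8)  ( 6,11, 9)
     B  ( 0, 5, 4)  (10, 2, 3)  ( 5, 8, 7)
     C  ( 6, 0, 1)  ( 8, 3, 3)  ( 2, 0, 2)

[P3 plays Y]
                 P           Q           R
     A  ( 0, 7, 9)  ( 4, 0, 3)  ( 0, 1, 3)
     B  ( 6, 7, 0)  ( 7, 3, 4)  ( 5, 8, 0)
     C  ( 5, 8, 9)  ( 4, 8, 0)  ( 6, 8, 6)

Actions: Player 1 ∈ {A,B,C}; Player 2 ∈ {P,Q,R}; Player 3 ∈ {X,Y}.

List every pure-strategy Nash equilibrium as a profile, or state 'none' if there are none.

PSNE = {(A,R,X), (C,R,Y)}

(A,P,X): not NE [P1→C gives 6>4; P2→R gives 11>9; P3→Y gives 9>1]
(A,P,Y): not NE [P1→B gives 6>0]
(A,Q,X): not NE [P1→B gives 10>5; P2→R gives 11>4]
(A,Q,Y): not NE [P1→B gives 7>4; P2→P gives 7>0; P3→X gives 8>3]
(A,R,X): NE
(A,R,Y): not NE [P1→C gives 6>0; P2→P gives 7>1; P3→X gives 9>3]
(B,P,X): not NE [P1→C gives 6>0; P2→R gives 8>5]
(B,P,Y): not NE [P2→R gives 8>7; P3→X gives 4>0]
(B,Q,X): not NE [P2→R gives 8>2; P3→Y gives 4>3]
(B,Q,Y): not NE [P2→R gives 8>3]
(B,R,X): not NE [P1→A gives 6>5]
(B,R,Y): not NE [P1→C gives 6>5; P3→X gives 7>0]
(C,P,X): not NE [P2→Q gives 3>0; P3→Y gives 9>1]
(C,P,Y): not NE [P1→B gives 6>5]
(C,Q,X): not NE [P1→B gives 10>8]
(C,Q,Y): not NE [P1→B gives 7>4; P3→X gives 3>0]
(C,R,X): not NE [P1→A gives 6>2; P2→Q gives 3>0; P3→Y gives 6>2]
(C,R,Y): NE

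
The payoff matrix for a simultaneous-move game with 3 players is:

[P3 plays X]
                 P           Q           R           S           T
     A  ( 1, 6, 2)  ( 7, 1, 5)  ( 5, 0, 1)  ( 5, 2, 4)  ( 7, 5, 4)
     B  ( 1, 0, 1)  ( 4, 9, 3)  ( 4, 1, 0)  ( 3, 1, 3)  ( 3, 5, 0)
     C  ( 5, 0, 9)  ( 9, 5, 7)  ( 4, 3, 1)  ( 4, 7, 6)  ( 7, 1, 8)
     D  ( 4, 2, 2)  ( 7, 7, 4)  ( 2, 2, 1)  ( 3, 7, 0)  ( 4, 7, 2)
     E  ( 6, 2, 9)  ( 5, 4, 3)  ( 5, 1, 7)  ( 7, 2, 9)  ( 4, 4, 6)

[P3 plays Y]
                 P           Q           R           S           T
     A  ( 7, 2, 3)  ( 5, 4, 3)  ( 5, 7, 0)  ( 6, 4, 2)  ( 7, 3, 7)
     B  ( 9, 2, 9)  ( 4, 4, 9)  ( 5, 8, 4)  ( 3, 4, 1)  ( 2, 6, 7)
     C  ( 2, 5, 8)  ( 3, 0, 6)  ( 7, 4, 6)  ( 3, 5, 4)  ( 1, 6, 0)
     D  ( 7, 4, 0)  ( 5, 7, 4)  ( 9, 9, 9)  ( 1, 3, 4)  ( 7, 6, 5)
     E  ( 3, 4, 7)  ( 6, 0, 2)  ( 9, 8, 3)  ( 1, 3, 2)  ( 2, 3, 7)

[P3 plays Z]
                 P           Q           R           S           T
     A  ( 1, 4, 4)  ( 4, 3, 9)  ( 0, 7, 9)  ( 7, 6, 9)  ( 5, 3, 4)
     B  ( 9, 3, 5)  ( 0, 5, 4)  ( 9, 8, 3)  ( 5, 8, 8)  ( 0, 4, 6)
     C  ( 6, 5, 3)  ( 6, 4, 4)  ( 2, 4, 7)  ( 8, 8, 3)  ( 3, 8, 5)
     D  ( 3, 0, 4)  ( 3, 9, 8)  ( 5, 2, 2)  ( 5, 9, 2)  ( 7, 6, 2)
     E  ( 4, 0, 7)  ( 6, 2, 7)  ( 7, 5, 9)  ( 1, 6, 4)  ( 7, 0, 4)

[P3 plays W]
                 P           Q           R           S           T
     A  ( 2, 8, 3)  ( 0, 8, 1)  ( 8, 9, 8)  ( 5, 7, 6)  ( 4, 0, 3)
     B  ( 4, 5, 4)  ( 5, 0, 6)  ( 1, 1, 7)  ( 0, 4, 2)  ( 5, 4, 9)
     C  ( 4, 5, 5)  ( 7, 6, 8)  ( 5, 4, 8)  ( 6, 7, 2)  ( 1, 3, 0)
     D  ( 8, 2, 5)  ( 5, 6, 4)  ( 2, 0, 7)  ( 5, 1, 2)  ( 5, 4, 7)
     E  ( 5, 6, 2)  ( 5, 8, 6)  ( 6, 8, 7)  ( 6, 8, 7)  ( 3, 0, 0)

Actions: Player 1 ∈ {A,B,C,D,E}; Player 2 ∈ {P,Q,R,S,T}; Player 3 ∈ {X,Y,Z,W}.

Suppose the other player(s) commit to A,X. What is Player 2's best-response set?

BR_2 = {P}

u_2(P vs A,X) = 6
u_2(Q vs A,X) = 1
u_2(R vs A,X) = 0
u_2(S vs A,X) = 2
u_2(T vs A,X) = 5
max payoff 6 at {P}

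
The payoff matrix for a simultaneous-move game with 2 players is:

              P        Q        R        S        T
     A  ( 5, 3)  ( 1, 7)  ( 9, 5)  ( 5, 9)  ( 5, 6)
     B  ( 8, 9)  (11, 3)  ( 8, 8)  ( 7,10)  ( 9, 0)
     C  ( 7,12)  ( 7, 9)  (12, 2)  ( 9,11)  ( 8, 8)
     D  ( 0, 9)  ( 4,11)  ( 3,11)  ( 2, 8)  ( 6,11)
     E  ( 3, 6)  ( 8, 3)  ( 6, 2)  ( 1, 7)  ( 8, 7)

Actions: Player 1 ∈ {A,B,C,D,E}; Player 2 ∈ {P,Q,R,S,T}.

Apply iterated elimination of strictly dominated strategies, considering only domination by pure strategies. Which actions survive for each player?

Survivors P1:{B,C} P2:{P,S}

P1 drop A (C beats it: P:7>5 Q:7>1 R:12>9 S:9>5 T:8>5)
P1 drop D (B beats it: P:8>0 Q:11>4 R:8>3 S:7>2 T:9>6)
P1 drop E (B beats it: P:8>3 Q:11>8 R:8>6 S:7>1 T:9>8)
P2 drop Q (P beats it: B:9>3 C:12>9)
P2 drop R (P beats it: B:9>8 C:12>2)
P2 drop T (P beats it: B:9>0 C:12>8)
P1→{B,C} P2→{P,S}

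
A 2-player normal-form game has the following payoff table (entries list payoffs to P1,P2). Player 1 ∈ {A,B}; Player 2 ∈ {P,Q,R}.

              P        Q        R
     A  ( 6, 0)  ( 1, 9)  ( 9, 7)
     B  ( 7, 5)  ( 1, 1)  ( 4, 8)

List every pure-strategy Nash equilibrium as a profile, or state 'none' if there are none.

(A,P): not NE [P1→B gives 7>6; P2→Q gives 9>0]
(A,Q): NE
(A,R): not NE [P2→Q gives 9>7]
(B,P): not NE [P2→R gives 8>5]
(B,Q): not NE [P2→R gives 8>1]
(B,R): not NE [P1→A gives 9>4]

NE set: (A,Q)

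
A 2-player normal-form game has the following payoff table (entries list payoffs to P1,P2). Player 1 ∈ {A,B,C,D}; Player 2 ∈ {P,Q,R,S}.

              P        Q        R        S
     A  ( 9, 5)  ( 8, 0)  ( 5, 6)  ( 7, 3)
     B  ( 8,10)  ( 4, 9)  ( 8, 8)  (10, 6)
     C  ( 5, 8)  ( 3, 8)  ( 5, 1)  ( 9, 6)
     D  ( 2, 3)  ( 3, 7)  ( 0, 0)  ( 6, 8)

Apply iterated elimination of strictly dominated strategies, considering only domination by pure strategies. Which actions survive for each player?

IESDS → P1:{A,B} P2:{P,R}

P1 drop C (B beats it: P:8>5 Q:4>3 R:8>5 S:10>9)
P1 drop D (A beats it: P:9>2 Q:8>3 R:5>0 S:7>6)
P2 drop Q (P beats it: A:5>0 B:10>9)
P2 drop S (P beats it: A:5>3 B:10>6)
P1→{A,B} P2→{P,R}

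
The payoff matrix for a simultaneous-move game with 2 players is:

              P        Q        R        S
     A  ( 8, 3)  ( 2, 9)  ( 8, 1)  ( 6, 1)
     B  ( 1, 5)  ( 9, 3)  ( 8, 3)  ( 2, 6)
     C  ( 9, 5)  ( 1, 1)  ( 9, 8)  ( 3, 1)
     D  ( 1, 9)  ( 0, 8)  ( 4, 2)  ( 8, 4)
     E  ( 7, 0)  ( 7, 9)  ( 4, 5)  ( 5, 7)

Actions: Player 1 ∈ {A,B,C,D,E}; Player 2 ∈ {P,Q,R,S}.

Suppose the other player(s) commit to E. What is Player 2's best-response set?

u_2(P vs E) = 0
u_2(Q vs E) = 9
u_2(R vs E) = 5
u_2(S vs E) = 7
max payoff 9 at {Q}

argmax u_2 = {Q}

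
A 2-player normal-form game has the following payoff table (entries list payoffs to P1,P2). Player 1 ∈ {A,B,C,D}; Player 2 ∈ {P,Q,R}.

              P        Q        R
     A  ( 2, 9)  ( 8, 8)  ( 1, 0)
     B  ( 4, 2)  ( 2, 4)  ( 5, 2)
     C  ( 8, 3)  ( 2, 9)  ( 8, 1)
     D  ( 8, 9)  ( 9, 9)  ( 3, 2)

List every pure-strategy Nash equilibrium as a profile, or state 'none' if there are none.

(A,P): not NE [P1→D gives 8>2]
(A,Q): not NE [P1→D gives 9>8; P2→P gives 9>8]
(A,R): not NE [P1→C gives 8>1; P2→P gives 9>0]
(B,P): not NE [P1→D gives 8>4; P2→Q gives 4>2]
(B,Q): not NE [P1→D gives 9>2]
(B,R): not NE [P1→C gives 8>5; P2→Q gives 4>2]
(C,P): not NE [P2→Q gives 9>3]
(C,Q): not NE [P1→D gives 9>2]
(C,R): not NE [P2→Q gives 9>1]
(D,P): NE
(D,Q): NE
(D,R): not NE [P1→C gives 8>3; P2→Q gives 9>2]

PSNE = {(D,P), (D,Q)}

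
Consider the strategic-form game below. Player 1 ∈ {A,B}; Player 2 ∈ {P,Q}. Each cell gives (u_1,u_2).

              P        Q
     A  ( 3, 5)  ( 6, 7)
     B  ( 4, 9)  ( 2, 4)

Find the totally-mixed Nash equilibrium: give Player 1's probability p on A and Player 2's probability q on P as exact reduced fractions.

P1 indiff ⇒ q·3+(1-q)·6 = q·4+(1-q)·2 ⇒ q(-1) = (1-q)(-4) ⇒ q = 4/5
P2 indiff ⇒ p·5+(1-p)·9 = p·7+(1-p)·4 ⇒ p(-2) = (1-p)(-5) ⇒ p = 5/7

P1 mixes 5/7 on A; P2 mixes 4/5 on P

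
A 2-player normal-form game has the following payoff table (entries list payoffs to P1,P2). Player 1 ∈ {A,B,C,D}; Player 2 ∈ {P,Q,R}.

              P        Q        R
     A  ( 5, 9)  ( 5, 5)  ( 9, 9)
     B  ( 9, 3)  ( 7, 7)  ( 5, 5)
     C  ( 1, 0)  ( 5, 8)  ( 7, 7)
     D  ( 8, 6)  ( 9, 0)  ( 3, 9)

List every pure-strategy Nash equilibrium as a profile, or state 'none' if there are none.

PSNE = {(A,R)}

(A,P): not NE [P1→B gives 9>5]
(A,Q): not NE [P1→D gives 9>5; P2→R gives 9>5]
(A,R): NE
(B,P): not NE [P2→Q gives 7>3]
(B,Q): not NE [P1→D gives 9>7]
(B,R): not NE [P1→A gives 9>5; P2→Q gives 7>5]
(C,P): not NE [P1→B gives 9>1; P2→Q gives 8>0]
(C,Q): not NE [P1→D gives 9>5]
(C,R): not NE [P1→A gives 9>7; P2→Q gives 8>7]
(D,P): not NE [P1→B gives 9>8; P2→R gives 9>6]
(D,Q): not NE [P2→R gives 9>0]
(D,R): not NE [P1→A gives 9>3]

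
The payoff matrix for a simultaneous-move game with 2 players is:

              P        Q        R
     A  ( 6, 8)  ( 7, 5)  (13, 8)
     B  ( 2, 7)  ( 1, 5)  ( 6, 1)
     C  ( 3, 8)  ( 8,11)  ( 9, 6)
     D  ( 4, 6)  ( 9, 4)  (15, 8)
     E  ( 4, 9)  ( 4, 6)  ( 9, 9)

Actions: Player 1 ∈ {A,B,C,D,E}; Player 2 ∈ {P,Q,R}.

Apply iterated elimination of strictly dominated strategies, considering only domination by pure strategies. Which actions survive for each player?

Remaining: P1:{A,D} P2:{P,R}

P1 drop B (A beats it: P:6>2 Q:7>1 R:13>6)
P1 drop C (D beats it: P:4>3 Q:9>8 R:15>9)
P1 drop E (A beats it: P:6>4 Q:7>4 R:13>9)
P2 drop Q (P beats it: A:8>5 D:6>4)
P1→{A,D} P2→{P,R}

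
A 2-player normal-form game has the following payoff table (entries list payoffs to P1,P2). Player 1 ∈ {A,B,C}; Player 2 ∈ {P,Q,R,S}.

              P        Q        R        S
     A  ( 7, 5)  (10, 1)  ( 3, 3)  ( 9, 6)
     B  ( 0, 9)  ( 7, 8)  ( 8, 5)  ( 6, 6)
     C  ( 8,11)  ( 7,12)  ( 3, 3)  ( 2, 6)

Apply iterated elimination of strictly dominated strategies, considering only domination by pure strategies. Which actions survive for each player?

IESDS → P1:{A,C} P2:{P,Q,S}

P2 drop R (P beats it: A:5>3 B:9>5 C:11>3)
P1 drop B (A beats it: P:7>0 Q:10>7 S:9>6)
P1→{A,C} P2→{P,Q,S}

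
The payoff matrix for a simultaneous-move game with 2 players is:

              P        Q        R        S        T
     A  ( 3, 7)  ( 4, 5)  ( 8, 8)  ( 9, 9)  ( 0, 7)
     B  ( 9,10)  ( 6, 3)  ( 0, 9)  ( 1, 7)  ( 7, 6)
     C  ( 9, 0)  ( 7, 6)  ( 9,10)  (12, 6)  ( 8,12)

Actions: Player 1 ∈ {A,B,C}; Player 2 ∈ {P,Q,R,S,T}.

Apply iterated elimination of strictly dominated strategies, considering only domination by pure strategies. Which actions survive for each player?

P1 drop A (C beats it: P:9>3 Q:7>4 R:9>8 S:12>9 T:8>0)
P2 drop Q (R beats it: B:9>3 C:10>6)
P2 drop S (R beats it: B:9>7 C:10>6)
P1→{B,C} P2→{P,R,T}

Survivors P1:{B,C} P2:{P,R,T}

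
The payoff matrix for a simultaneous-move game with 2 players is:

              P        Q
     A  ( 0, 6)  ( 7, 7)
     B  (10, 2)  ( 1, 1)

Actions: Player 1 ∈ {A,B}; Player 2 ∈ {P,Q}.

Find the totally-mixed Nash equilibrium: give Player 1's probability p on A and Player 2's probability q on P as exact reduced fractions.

p=1/2, q=3/8

P1 indiff ⇒ q·0+(1-q)·7 = q·10+(1-q)·1 ⇒ q(-10) = (1-q)(-6) ⇒ q = 3/8
P2 indiff ⇒ p·6+(1-p)·2 = p·7+(1-p)·1 ⇒ p(-1) = (1-p)(-1) ⇒ p = 1/2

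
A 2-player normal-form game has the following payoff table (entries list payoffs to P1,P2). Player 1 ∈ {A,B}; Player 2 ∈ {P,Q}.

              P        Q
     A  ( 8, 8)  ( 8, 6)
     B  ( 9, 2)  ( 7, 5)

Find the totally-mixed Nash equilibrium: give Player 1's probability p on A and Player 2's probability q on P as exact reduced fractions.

(p,q) = (3/5, 1/2)

P1 indiff ⇒ q·8+(1-q)·8 = q·9+(1-q)·7 ⇒ q(-1) = (1-q)(-1) ⇒ q = 1/2
P2 indiff ⇒ p·8+(1-p)·2 = p·6+(1-p)·5 ⇒ p(2) = (1-p)(3) ⇒ p = 3/5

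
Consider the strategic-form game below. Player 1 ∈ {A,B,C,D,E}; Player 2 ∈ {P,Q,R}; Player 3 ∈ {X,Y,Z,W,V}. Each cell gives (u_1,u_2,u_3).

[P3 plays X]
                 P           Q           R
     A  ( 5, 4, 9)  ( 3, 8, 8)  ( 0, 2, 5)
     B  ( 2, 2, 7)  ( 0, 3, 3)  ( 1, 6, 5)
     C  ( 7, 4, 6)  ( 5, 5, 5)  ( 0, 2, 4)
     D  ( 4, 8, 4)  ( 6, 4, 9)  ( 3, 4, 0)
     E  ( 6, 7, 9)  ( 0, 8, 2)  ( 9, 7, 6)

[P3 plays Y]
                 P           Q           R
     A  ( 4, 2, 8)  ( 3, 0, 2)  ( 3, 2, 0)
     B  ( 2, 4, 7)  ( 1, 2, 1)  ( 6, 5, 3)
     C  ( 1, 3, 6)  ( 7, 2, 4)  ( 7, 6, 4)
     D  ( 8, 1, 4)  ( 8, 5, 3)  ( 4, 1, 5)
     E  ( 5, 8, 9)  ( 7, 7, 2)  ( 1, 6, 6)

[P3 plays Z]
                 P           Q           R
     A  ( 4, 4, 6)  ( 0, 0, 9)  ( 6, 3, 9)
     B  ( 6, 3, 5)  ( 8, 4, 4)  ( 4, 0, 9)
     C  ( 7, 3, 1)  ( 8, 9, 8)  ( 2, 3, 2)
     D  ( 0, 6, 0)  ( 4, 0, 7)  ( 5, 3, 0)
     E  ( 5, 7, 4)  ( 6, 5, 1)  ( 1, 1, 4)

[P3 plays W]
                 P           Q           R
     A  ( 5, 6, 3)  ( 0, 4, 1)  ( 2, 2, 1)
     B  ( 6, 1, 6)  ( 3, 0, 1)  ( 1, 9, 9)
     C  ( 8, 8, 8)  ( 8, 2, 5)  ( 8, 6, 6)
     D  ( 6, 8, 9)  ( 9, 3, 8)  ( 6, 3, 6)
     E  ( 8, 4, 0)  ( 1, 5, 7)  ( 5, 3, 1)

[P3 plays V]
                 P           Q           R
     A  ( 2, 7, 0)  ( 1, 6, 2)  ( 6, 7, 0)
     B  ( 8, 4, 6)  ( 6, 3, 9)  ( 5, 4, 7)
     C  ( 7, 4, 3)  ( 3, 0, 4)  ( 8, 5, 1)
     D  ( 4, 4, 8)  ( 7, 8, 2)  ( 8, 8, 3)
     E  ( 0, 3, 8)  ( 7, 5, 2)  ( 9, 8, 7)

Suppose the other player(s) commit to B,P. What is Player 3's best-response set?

u_3(X vs B,P) = 7
u_3(Y vs B,P) = 7
u_3(Z vs B,P) = 5
u_3(W vs B,P) = 6
u_3(V vs B,P) = 6
max payoff 7 at {X,Y}

P3 best: {X,Y}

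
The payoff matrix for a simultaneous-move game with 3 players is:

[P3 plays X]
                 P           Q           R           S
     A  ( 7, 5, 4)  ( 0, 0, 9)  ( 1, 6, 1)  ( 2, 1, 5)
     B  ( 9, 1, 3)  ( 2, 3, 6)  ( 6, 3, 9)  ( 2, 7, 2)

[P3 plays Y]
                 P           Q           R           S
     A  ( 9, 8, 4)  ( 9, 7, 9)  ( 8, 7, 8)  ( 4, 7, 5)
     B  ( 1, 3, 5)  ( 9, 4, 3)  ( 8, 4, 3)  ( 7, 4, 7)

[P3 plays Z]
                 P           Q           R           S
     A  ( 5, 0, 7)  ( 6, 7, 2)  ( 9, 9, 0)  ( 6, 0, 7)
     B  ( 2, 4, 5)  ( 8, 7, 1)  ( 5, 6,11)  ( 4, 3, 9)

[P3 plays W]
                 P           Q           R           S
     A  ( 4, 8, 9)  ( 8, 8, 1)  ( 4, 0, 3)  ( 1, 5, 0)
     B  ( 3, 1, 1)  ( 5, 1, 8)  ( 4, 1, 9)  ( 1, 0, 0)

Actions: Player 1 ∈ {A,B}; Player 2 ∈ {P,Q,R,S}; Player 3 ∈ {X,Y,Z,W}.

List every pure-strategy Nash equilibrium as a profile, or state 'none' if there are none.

NE set: (A,P,W)

(A,P,X): not NE [P1→B gives 9>7; P2→R gives 6>5; P3→W gives 9>4]
(A,P,Y): not NE [P3→W gives 9>4]
(A,P,Z): not NE [P2→R gives 9>0; P3→W gives 9>7]
(A,P,W): NE
(A,Q,X): not NE [P1→B gives 2>0; P2→R gives 6>0]
(A,Q,Y): not NE [P2→P gives 8>7]
(A,Q,Z): not NE [P1→B gives 8>6; P2→R gives 9>7; P3→Y gives 9>2]
(A,Q,W): not NE [P3→Y gives 9>1]
(A,R,X): not NE [P1→B gives 6>1; P3→Y gives 8>1]
(A,R,Y): not NE [P2→P gives 8>7]
(A,R,Z): not NE [P3→Y gives 8>0]
(A,R,W): not NE [P2→Q gives 8>0; P3→Y gives 8>3]
(A,S,X): not NE [P2→R gives 6>1; P3→Z gives 7>5]
(A,S,Y): not NE [P1→B gives 7>4; P2→P gives 8>7; P3→Z gives 7>5]
(A,S,Z): not NE [P2→R gives 9>0]
(A,S,W): not NE [P2→Q gives 8>5; P3→Z gives 7>0]
(B,P,X): not NE [P2→S gives 7>1; P3→Z gives 5>3]
(B,P,Y): not NE [P1→A gives 9>1; P2→S gives 4>3]
(B,P,Z): not NE [P1→A gives 5>2; P2→Q gives 7>4]
(B,P,W): not NE [P1→A gives 4>3; P3→Z gives 5>1]
(B,Q,X): not NE [P2→S gives 7>3; P3→W gives 8>6]
(B,Q,Y): not NE [P3→W gives 8>3]
(B,Q,Z): not NE [P3→W gives 8>1]
(B,Q,W): not NE [P1→A gives 8>5]
(B,R,X): not NE [P2→S gives 7>3; P3→Z gives 11>9]
(B,R,Y): not NE [P3→Z gives 11>3]
(B,R,Z): not NE [P1→A gives 9>5; P2→Q gives 7>6]
(B,R,W): not NE [P3→Z gives 11>9]
(B,S,X): not NE [P3→Z gives 9>2]
(B,S,Y): not NE [P3→Z gives 9>7]
(B,S,Z): not NE [P1→A gives 6>4; P2→Q gives 7>3]
(B,S,W): not NE [P2→R gives 1>0; P3→Z gives 9>0]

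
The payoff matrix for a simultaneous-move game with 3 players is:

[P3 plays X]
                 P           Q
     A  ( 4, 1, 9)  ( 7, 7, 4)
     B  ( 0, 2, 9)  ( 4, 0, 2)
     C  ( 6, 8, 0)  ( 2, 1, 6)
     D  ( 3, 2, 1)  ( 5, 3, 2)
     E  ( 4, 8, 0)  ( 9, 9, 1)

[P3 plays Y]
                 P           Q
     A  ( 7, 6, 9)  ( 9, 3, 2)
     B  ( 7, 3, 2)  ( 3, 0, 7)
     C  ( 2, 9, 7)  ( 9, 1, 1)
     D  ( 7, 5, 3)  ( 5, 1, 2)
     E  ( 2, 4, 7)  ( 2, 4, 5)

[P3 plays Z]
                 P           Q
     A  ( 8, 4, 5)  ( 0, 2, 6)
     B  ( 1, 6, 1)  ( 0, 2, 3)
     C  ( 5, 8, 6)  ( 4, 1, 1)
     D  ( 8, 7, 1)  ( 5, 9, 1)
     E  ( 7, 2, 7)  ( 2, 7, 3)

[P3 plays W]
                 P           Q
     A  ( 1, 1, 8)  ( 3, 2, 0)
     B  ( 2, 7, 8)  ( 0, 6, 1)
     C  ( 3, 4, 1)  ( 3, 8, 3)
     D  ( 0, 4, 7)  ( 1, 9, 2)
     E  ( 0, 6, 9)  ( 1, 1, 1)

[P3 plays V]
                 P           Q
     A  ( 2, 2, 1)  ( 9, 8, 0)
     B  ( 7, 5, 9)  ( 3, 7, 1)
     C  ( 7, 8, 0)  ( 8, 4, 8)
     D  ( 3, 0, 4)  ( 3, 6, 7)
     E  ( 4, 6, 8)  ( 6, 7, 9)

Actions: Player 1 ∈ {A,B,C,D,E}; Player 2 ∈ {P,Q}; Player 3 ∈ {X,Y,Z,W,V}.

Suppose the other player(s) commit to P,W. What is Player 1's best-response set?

BR_1 = {C}

u_1(A vs P,W) = 1
u_1(B vs P,W) = 2
u_1(C vs P,W) = 3
u_1(D vs P,W) = 0
u_1(E vs P,W) = 0
max payoff 3 at {C}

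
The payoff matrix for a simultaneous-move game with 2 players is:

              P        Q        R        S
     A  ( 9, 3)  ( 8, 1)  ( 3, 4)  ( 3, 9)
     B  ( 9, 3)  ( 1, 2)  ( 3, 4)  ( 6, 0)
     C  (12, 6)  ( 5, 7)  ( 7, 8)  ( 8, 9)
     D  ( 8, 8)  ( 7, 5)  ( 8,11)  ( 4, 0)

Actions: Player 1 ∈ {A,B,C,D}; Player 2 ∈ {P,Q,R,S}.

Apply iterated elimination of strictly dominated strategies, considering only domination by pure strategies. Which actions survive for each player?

IESDS → P1:{C,D} P2:{R,S}

P1 drop B (C beats it: P:12>9 Q:5>1 R:7>3 S:8>6)
P2 drop P (R beats it: A:4>3 C:8>6 D:11>8)
P2 drop Q (R beats it: A:4>1 C:8>7 D:11>5)
P1 drop A (C beats it: R:7>3 S:8>3)
P1→{C,D} P2→{R,S}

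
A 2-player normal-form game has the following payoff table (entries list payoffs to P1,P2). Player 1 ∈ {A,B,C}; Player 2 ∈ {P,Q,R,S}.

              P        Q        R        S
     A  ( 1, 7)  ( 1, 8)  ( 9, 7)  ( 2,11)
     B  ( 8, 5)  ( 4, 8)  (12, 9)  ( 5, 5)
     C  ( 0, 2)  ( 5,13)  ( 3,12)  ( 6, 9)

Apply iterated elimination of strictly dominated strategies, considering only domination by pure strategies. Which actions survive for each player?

Survivors P1:{B,C} P2:{Q,R}

P1 drop A (B beats it: P:8>1 Q:4>1 R:12>9 S:5>2)
P2 drop P (Q beats it: B:8>5 C:13>2)
P2 drop S (Q beats it: B:8>5 C:13>9)
P1→{B,C} P2→{Q,R}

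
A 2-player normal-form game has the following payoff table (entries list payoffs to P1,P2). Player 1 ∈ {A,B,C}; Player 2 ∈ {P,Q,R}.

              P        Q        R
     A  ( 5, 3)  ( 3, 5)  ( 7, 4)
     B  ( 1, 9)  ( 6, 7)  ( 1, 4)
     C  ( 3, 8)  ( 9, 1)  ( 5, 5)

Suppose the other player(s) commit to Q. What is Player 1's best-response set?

BR_1 = {C}

u_1(A vs Q) = 3
u_1(B vs Q) = 6
u_1(C vs Q) = 9
max payoff 9 at {C}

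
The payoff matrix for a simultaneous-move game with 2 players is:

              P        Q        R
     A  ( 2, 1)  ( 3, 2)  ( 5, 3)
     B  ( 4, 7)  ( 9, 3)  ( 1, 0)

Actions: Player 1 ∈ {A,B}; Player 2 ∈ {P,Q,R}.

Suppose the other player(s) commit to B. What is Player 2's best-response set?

u_2(P vs B) = 7
u_2(Q vs B) = 3
u_2(R vs B) = 0
max payoff 7 at {P}

argmax u_2 = {P}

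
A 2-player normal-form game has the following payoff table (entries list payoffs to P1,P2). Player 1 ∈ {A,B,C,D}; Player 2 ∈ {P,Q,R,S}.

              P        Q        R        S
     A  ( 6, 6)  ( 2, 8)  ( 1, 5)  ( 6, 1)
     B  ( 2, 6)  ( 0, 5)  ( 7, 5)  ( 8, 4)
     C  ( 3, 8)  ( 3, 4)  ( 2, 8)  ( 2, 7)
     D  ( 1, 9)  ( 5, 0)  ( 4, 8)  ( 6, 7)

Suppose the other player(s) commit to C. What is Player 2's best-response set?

argmax u_2 = {P,R}

u_2(P vs C) = 8
u_2(Q vs C) = 4
u_2(R vs C) = 8
u_2(S vs C) = 7
max payoff 8 at {P,R}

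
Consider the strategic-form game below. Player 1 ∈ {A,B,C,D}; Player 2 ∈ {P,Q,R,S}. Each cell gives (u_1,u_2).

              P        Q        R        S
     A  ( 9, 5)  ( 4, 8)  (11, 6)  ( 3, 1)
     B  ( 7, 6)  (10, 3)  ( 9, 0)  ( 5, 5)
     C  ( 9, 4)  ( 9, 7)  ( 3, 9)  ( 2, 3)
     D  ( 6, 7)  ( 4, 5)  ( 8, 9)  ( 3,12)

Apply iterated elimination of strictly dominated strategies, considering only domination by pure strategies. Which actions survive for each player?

Survivors P1:{A,B,C} P2:{P,Q,R}

P1 drop D (B beats it: P:7>6 Q:10>4 R:9>8 S:5>3)
P2 drop S (P beats it: A:5>1 B:6>5 C:4>3)
P1→{A,B,C} P2→{P,Q,R}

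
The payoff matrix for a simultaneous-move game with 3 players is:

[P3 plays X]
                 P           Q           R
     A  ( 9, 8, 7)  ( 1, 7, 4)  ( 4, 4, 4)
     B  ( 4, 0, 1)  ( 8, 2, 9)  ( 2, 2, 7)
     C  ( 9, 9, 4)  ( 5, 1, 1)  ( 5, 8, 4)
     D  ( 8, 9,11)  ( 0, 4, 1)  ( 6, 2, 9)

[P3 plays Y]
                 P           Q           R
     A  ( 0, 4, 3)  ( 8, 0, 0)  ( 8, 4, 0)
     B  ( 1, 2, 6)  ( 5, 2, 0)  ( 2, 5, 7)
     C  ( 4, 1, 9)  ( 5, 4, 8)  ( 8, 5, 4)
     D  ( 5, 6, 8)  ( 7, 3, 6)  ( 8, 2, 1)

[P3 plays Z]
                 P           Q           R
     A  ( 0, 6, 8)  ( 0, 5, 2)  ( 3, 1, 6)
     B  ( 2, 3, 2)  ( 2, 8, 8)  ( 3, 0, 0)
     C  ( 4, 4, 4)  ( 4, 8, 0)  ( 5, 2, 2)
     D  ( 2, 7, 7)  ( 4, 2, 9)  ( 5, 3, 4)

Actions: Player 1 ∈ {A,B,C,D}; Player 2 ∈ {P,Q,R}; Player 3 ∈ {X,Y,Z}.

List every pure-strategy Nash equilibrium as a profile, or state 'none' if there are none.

PSNE = {(B,Q,X), (C,R,Y)}

(A,P,X): not NE [P3→Z gives 8>7]
(A,P,Y): not NE [P1→D gives 5>0; P3→Z gives 8>3]
(A,P,Z): not NE [P1→C gives 4>0]
(A,Q,X): not NE [P1→B gives 8>1; P2→P gives 8>7]
(A,Q,Y): not NE [P2→R gives 4>0; P3→X gives 4>0]
(A,Q,Z): not NE [P1→D gives 4>0; P2→P gives 6>5; P3→X gives 4>2]
(A,R,X): not NE [P1→D gives 6>4; P2→P gives 8>4; P3→Z gives 6>4]
(A,R,Y): not NE [P3→Z gives 6>0]
(A,R,Z): not NE [P1→D gives 5>3; P2→P gives 6>1]
(B,P,X): not NE [P1→C gives 9>4; P2→R gives 2>0; P3→Y gives 6>1]
(B,P,Y): not NE [P1→D gives 5>1; P2→R gives 5>2]
(B,P,Z): not NE [P1→C gives 4>2; P2→Q gives 8>3; P3→Y gives 6>2]
(B,Q,X): NE
(B,Q,Y): not NE [P1→A gives 8>5; P2→R gives 5>2; P3→X gives 9>0]
(B,Q,Z): not NE [P1→D gives 4>2; P3→X gives 9>8]
(B,R,X): not NE [P1→D gives 6>2]
(B,R,Y): not NE [P1→D gives 8>2]
(B,R,Z): not NE [P1→D gives 5>3; P2→Q gives 8>0; P3→Y gives 7>0]
(C,P,X): not NE [P3→Y gives 9>4]
(C,P,Y): not NE [P1→D gives 5>4; P2→R gives 5>1]
(C,P,Z): not NE [P2→Q gives 8>4; P3→Y gives 9>4]
(C,Q,X): not NE [P1→B gives 8>5; P2→P gives 9>1; P3→Y gives 8>1]
(C,Q,Y): not NE [P1→A gives 8>5; P2→R gives 5>4]
(C,Q,Z): not NE [P3→Y gives 8>0]
(C,R,X): not NE [P1→D gives 6>5; P2→P gives 9>8]
(C,R,Y): NE
(C,R,Z): not NE [P2→Q gives 8>2; P3→Y gives 4>2]
(D,P,X): not NE [P1→C gives 9>8]
(D,P,Y): not NE [P3→X gives 11>8]
(D,P,Z): not NE [P1→C gives 4>2; P3→X gives 11>7]
(D,Q,X): not NE [P1→B gives 8>0; P2→P gives 9>4; P3→Z gives 9>1]
(D,Q,Y): not NE [P1→A gives 8>7; P2→P gives 6>3; P3→Z gives 9>6]
(D,Q,Z): not NE [P2→P gives 7>2]
(D,R,X): not NE [P2→P gives 9>2]
(D,R,Y): not NE [P2→P gives 6>2; P3→X gives 9>1]
(D,R,Z): not NE [P2→P gives 7>3; P3→X gives 9>4]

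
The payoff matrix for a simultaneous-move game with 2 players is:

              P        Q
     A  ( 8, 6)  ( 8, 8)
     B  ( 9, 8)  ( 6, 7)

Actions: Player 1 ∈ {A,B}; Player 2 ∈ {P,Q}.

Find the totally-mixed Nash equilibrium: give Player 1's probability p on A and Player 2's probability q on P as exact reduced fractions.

P1 mixes 1/3 on A; P2 mixes 2/3 on P

P1 indiff ⇒ q·8+(1-q)·8 = q·9+(1-q)·6 ⇒ q(-1) = (1-q)(-2) ⇒ q = 2/3
P2 indiff ⇒ p·6+(1-p)·8 = p·8+(1-p)·7 ⇒ p(-2) = (1-p)(-1) ⇒ p = 1/3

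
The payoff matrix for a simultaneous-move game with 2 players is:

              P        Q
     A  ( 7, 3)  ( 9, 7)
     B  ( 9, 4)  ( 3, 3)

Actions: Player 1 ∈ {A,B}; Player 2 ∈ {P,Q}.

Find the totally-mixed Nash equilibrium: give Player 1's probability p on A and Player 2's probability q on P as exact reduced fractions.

p=1/5, q=3/4

P1 indiff ⇒ q·7+(1-q)·9 = q·9+(1-q)·3 ⇒ q(-2) = (1-q)(-6) ⇒ q = 3/4
P2 indiff ⇒ p·3+(1-p)·4 = p·7+(1-p)·3 ⇒ p(-4) = (1-p)(-1) ⇒ p = 1/5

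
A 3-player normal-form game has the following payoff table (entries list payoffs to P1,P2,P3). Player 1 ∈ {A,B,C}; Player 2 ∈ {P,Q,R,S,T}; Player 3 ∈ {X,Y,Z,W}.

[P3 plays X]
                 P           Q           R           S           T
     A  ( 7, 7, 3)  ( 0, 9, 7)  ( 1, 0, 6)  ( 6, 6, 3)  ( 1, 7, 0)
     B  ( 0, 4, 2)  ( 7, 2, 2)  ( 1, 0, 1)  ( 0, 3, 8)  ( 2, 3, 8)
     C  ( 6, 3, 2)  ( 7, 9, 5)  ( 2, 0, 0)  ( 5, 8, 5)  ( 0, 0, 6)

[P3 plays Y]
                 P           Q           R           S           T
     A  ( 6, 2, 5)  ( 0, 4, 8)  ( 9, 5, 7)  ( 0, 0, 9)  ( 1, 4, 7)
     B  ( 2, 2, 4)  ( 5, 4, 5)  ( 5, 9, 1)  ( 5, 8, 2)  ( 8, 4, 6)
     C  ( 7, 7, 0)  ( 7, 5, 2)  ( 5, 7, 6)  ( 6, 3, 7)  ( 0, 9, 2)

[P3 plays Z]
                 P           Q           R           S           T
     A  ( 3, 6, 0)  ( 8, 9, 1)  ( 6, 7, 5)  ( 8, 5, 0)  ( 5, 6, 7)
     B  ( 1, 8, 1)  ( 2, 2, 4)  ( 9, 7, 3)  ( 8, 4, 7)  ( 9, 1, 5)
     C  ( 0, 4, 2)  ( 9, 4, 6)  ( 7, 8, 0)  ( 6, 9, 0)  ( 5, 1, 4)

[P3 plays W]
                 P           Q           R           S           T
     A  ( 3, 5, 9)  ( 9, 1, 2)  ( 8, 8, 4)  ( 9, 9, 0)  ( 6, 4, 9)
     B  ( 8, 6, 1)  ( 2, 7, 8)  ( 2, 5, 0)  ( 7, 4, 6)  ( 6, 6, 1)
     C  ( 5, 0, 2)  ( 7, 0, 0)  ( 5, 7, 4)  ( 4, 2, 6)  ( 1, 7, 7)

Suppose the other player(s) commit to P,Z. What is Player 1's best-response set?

argmax u_1 = {A}

u_1(A vs P,Z) = 3
u_1(B vs P,Z) = 1
u_1(C vs P,Z) = 0
max payoff 3 at {A}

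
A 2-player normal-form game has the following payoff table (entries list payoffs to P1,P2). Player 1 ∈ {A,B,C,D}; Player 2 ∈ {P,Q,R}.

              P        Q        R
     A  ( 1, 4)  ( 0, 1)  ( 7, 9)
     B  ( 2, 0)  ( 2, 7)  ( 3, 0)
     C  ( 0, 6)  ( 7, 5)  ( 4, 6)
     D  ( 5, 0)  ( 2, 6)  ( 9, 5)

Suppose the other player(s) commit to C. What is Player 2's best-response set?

u_2(P vs C) = 6
u_2(Q vs C) = 5
u_2(R vs C) = 6
max payoff 6 at {P,R}

P2 best: {P,R}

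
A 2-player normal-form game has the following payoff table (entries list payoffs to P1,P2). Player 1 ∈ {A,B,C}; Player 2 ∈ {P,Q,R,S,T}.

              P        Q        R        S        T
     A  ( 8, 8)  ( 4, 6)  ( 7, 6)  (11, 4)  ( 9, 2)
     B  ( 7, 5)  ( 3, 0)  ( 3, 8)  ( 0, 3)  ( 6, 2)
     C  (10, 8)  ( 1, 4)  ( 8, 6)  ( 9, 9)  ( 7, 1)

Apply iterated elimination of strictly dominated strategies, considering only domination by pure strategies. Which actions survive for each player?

P1 drop B (A beats it: P:8>7 Q:4>3 R:7>3 S:11>0 T:9>6)
P2 drop Q (P beats it: A:8>6 C:8>4)
P2 drop R (P beats it: A:8>6 C:8>6)
P2 drop T (P beats it: A:8>2 C:8>1)
P1→{A,C} P2→{P,S}

Survivors P1:{A,C} P2:{P,S}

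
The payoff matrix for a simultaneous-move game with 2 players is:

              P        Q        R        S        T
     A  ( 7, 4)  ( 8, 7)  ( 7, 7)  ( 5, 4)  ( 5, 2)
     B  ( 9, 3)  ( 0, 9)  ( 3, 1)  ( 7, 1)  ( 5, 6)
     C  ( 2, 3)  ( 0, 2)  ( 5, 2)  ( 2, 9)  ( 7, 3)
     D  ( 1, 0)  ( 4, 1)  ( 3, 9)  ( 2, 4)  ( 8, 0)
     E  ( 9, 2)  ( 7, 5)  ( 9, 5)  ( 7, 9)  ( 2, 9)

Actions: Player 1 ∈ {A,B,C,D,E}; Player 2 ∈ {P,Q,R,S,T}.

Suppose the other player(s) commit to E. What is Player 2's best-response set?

P2 best: {S,T}

u_2(P vs E) = 2
u_2(Q vs E) = 5
u_2(R vs E) = 5
u_2(S vs E) = 9
u_2(T vs E) = 9
max payoff 9 at {S,T}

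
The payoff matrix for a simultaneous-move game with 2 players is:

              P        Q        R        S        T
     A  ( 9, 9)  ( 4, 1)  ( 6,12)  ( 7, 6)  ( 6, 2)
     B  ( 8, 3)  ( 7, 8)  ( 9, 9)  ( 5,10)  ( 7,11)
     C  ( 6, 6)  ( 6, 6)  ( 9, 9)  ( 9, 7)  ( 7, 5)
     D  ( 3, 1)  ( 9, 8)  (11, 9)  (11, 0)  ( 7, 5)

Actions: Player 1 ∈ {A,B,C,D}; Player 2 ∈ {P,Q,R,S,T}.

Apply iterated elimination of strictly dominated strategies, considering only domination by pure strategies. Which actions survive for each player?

Remaining: P1:{B,C,D} P2:{R,S,T}

P2 drop P (R beats it: A:12>9 B:9>3 C:9>6 D:9>1)
P1 drop A (C beats it: Q:6>4 R:9>6 S:9>7 T:7>6)
P2 drop Q (R beats it: B:9>8 C:9>6 D:9>8)
P1→{B,C,D} P2→{R,S,T}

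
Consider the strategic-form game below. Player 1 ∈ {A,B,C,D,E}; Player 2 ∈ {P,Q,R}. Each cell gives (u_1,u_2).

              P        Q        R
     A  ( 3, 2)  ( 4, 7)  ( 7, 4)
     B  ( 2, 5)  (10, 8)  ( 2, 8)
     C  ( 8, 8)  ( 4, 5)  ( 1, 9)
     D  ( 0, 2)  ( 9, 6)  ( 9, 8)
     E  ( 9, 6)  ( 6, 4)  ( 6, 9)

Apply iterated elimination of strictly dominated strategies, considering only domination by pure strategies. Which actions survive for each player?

Survivors P1:{B,D} P2:{Q,R}

P1 drop C (E beats it: P:9>8 Q:6>4 R:6>1)
P2 drop P (R beats it: A:4>2 B:8>5 D:8>2 E:9>6)
P1 drop A (D beats it: Q:9>4 R:9>7)
P1 drop E (D beats it: Q:9>6 R:9>6)
P1→{B,D} P2→{Q,R}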